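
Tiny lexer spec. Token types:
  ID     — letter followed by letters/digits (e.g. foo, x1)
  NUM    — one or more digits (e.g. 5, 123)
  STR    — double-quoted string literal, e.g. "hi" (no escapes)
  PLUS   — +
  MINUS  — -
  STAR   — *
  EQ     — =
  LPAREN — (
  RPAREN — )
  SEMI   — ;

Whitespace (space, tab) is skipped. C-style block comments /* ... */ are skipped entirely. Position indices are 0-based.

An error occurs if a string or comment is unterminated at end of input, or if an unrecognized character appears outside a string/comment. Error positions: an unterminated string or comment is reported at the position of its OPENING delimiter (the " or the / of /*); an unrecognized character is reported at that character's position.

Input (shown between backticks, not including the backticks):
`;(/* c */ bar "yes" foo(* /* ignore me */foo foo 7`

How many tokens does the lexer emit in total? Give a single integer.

pos=0: emit SEMI ';'
pos=1: emit LPAREN '('
pos=2: enter COMMENT mode (saw '/*')
exit COMMENT mode (now at pos=9)
pos=10: emit ID 'bar' (now at pos=13)
pos=14: enter STRING mode
pos=14: emit STR "yes" (now at pos=19)
pos=20: emit ID 'foo' (now at pos=23)
pos=23: emit LPAREN '('
pos=24: emit STAR '*'
pos=26: enter COMMENT mode (saw '/*')
exit COMMENT mode (now at pos=41)
pos=41: emit ID 'foo' (now at pos=44)
pos=45: emit ID 'foo' (now at pos=48)
pos=49: emit NUM '7' (now at pos=50)
DONE. 10 tokens: [SEMI, LPAREN, ID, STR, ID, LPAREN, STAR, ID, ID, NUM]

Answer: 10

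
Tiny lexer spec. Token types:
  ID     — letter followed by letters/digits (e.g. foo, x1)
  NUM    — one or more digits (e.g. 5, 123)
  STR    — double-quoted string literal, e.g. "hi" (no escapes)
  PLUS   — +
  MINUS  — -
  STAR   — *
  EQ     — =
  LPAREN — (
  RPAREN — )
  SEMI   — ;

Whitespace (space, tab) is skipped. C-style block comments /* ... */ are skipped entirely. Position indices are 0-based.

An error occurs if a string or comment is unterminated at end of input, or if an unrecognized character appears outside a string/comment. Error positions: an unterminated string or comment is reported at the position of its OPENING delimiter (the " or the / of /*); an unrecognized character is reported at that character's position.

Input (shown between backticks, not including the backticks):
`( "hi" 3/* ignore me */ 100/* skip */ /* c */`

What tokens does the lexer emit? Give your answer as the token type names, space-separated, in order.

Answer: LPAREN STR NUM NUM

Derivation:
pos=0: emit LPAREN '('
pos=2: enter STRING mode
pos=2: emit STR "hi" (now at pos=6)
pos=7: emit NUM '3' (now at pos=8)
pos=8: enter COMMENT mode (saw '/*')
exit COMMENT mode (now at pos=23)
pos=24: emit NUM '100' (now at pos=27)
pos=27: enter COMMENT mode (saw '/*')
exit COMMENT mode (now at pos=37)
pos=38: enter COMMENT mode (saw '/*')
exit COMMENT mode (now at pos=45)
DONE. 4 tokens: [LPAREN, STR, NUM, NUM]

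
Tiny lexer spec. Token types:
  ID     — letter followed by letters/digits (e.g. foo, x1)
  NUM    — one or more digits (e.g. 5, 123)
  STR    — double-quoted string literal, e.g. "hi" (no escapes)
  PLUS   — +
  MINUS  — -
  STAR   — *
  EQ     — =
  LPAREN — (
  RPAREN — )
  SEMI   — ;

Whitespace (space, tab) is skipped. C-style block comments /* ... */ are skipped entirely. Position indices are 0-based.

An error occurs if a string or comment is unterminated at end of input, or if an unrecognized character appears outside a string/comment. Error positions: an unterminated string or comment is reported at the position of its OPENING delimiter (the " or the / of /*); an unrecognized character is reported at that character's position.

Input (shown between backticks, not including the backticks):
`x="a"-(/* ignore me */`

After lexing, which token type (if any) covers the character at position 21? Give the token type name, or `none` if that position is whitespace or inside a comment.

Answer: none

Derivation:
pos=0: emit ID 'x' (now at pos=1)
pos=1: emit EQ '='
pos=2: enter STRING mode
pos=2: emit STR "a" (now at pos=5)
pos=5: emit MINUS '-'
pos=6: emit LPAREN '('
pos=7: enter COMMENT mode (saw '/*')
exit COMMENT mode (now at pos=22)
DONE. 5 tokens: [ID, EQ, STR, MINUS, LPAREN]
Position 21: char is '/' -> none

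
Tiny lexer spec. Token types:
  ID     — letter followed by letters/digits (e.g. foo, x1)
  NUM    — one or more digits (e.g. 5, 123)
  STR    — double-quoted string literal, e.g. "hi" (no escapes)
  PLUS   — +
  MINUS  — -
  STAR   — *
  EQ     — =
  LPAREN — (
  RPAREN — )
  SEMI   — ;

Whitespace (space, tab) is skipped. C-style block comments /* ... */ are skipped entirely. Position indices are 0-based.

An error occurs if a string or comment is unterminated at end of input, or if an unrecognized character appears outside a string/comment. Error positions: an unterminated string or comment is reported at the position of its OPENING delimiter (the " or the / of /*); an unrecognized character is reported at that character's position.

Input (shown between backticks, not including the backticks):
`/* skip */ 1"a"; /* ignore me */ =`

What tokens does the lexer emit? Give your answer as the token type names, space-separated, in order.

pos=0: enter COMMENT mode (saw '/*')
exit COMMENT mode (now at pos=10)
pos=11: emit NUM '1' (now at pos=12)
pos=12: enter STRING mode
pos=12: emit STR "a" (now at pos=15)
pos=15: emit SEMI ';'
pos=17: enter COMMENT mode (saw '/*')
exit COMMENT mode (now at pos=32)
pos=33: emit EQ '='
DONE. 4 tokens: [NUM, STR, SEMI, EQ]

Answer: NUM STR SEMI EQ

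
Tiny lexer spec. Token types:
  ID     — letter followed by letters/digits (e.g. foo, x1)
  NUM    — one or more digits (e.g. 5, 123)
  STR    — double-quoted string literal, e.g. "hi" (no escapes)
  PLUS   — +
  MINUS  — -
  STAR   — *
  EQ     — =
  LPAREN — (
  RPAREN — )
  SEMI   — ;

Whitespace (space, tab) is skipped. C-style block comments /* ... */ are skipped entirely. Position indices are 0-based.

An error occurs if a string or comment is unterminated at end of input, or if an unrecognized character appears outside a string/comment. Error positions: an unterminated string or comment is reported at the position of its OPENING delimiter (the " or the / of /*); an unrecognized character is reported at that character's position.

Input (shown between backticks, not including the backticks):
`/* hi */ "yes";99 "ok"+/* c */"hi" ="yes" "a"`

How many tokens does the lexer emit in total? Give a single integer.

Answer: 9

Derivation:
pos=0: enter COMMENT mode (saw '/*')
exit COMMENT mode (now at pos=8)
pos=9: enter STRING mode
pos=9: emit STR "yes" (now at pos=14)
pos=14: emit SEMI ';'
pos=15: emit NUM '99' (now at pos=17)
pos=18: enter STRING mode
pos=18: emit STR "ok" (now at pos=22)
pos=22: emit PLUS '+'
pos=23: enter COMMENT mode (saw '/*')
exit COMMENT mode (now at pos=30)
pos=30: enter STRING mode
pos=30: emit STR "hi" (now at pos=34)
pos=35: emit EQ '='
pos=36: enter STRING mode
pos=36: emit STR "yes" (now at pos=41)
pos=42: enter STRING mode
pos=42: emit STR "a" (now at pos=45)
DONE. 9 tokens: [STR, SEMI, NUM, STR, PLUS, STR, EQ, STR, STR]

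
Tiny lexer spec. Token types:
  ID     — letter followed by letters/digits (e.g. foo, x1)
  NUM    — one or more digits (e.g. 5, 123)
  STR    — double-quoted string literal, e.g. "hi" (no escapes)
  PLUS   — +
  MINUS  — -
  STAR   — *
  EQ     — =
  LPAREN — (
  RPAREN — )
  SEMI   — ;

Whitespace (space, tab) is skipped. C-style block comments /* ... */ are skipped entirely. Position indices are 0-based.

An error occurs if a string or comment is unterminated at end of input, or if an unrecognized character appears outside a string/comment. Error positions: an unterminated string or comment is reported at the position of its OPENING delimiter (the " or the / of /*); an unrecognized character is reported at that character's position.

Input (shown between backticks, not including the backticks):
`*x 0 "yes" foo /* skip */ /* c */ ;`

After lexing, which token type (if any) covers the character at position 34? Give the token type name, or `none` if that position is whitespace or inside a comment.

pos=0: emit STAR '*'
pos=1: emit ID 'x' (now at pos=2)
pos=3: emit NUM '0' (now at pos=4)
pos=5: enter STRING mode
pos=5: emit STR "yes" (now at pos=10)
pos=11: emit ID 'foo' (now at pos=14)
pos=15: enter COMMENT mode (saw '/*')
exit COMMENT mode (now at pos=25)
pos=26: enter COMMENT mode (saw '/*')
exit COMMENT mode (now at pos=33)
pos=34: emit SEMI ';'
DONE. 6 tokens: [STAR, ID, NUM, STR, ID, SEMI]
Position 34: char is ';' -> SEMI

Answer: SEMI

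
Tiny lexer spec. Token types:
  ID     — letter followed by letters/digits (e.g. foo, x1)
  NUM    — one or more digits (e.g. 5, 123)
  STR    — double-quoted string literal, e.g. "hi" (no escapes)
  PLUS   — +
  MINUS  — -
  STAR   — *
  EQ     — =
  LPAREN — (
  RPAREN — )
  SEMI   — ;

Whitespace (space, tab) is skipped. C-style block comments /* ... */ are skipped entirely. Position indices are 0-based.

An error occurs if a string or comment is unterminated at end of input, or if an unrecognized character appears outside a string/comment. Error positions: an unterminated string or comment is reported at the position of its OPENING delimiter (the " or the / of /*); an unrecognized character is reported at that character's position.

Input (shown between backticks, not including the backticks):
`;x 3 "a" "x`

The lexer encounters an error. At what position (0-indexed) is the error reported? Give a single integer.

Answer: 9

Derivation:
pos=0: emit SEMI ';'
pos=1: emit ID 'x' (now at pos=2)
pos=3: emit NUM '3' (now at pos=4)
pos=5: enter STRING mode
pos=5: emit STR "a" (now at pos=8)
pos=9: enter STRING mode
pos=9: ERROR — unterminated string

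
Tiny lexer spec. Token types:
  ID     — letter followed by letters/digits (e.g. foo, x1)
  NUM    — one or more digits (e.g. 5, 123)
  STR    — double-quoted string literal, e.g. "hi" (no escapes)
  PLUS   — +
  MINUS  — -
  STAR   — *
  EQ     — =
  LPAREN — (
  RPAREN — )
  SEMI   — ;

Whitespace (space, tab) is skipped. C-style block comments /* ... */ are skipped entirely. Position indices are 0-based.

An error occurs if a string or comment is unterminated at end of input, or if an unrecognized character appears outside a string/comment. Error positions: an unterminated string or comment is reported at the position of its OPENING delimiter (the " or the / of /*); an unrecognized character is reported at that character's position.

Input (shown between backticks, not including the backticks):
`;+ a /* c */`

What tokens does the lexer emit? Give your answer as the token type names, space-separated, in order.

Answer: SEMI PLUS ID

Derivation:
pos=0: emit SEMI ';'
pos=1: emit PLUS '+'
pos=3: emit ID 'a' (now at pos=4)
pos=5: enter COMMENT mode (saw '/*')
exit COMMENT mode (now at pos=12)
DONE. 3 tokens: [SEMI, PLUS, ID]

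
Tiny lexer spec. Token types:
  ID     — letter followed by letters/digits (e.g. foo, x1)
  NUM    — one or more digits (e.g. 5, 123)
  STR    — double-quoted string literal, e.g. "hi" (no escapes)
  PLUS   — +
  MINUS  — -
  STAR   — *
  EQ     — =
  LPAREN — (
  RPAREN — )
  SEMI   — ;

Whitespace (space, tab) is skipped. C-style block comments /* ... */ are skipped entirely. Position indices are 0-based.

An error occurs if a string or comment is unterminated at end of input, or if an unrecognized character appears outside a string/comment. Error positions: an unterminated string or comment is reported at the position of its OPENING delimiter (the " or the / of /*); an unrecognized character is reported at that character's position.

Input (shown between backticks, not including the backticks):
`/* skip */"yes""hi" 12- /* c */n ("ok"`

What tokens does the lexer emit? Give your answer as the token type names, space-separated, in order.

Answer: STR STR NUM MINUS ID LPAREN STR

Derivation:
pos=0: enter COMMENT mode (saw '/*')
exit COMMENT mode (now at pos=10)
pos=10: enter STRING mode
pos=10: emit STR "yes" (now at pos=15)
pos=15: enter STRING mode
pos=15: emit STR "hi" (now at pos=19)
pos=20: emit NUM '12' (now at pos=22)
pos=22: emit MINUS '-'
pos=24: enter COMMENT mode (saw '/*')
exit COMMENT mode (now at pos=31)
pos=31: emit ID 'n' (now at pos=32)
pos=33: emit LPAREN '('
pos=34: enter STRING mode
pos=34: emit STR "ok" (now at pos=38)
DONE. 7 tokens: [STR, STR, NUM, MINUS, ID, LPAREN, STR]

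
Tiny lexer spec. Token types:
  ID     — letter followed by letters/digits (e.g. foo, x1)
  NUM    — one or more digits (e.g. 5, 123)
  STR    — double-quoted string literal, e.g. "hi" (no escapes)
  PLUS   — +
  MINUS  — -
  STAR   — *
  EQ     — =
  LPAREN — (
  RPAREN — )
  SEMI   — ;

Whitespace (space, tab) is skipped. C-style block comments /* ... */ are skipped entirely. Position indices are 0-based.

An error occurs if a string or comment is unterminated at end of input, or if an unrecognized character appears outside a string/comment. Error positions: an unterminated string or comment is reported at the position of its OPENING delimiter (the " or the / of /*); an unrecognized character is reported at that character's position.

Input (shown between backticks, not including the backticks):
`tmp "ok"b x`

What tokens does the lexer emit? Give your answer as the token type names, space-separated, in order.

pos=0: emit ID 'tmp' (now at pos=3)
pos=4: enter STRING mode
pos=4: emit STR "ok" (now at pos=8)
pos=8: emit ID 'b' (now at pos=9)
pos=10: emit ID 'x' (now at pos=11)
DONE. 4 tokens: [ID, STR, ID, ID]

Answer: ID STR ID ID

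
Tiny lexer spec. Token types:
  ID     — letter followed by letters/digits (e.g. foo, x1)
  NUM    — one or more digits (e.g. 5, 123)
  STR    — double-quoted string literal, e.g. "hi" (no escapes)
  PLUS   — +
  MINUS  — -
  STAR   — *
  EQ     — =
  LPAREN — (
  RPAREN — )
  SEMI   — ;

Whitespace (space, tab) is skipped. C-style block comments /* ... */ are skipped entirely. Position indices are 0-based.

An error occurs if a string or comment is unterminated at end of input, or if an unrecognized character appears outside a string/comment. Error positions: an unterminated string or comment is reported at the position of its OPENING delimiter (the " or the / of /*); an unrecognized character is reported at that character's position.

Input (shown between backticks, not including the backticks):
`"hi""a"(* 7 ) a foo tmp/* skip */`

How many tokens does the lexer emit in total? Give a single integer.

pos=0: enter STRING mode
pos=0: emit STR "hi" (now at pos=4)
pos=4: enter STRING mode
pos=4: emit STR "a" (now at pos=7)
pos=7: emit LPAREN '('
pos=8: emit STAR '*'
pos=10: emit NUM '7' (now at pos=11)
pos=12: emit RPAREN ')'
pos=14: emit ID 'a' (now at pos=15)
pos=16: emit ID 'foo' (now at pos=19)
pos=20: emit ID 'tmp' (now at pos=23)
pos=23: enter COMMENT mode (saw '/*')
exit COMMENT mode (now at pos=33)
DONE. 9 tokens: [STR, STR, LPAREN, STAR, NUM, RPAREN, ID, ID, ID]

Answer: 9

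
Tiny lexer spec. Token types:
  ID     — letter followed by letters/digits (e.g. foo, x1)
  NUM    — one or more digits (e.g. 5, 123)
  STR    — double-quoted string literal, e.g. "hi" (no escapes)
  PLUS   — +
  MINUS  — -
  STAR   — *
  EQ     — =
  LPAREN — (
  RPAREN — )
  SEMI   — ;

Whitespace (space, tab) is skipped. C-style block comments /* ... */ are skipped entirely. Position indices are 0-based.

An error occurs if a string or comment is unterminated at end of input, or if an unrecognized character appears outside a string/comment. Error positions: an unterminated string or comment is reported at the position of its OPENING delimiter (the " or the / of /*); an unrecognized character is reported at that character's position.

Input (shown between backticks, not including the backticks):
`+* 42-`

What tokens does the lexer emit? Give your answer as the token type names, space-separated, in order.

pos=0: emit PLUS '+'
pos=1: emit STAR '*'
pos=3: emit NUM '42' (now at pos=5)
pos=5: emit MINUS '-'
DONE. 4 tokens: [PLUS, STAR, NUM, MINUS]

Answer: PLUS STAR NUM MINUS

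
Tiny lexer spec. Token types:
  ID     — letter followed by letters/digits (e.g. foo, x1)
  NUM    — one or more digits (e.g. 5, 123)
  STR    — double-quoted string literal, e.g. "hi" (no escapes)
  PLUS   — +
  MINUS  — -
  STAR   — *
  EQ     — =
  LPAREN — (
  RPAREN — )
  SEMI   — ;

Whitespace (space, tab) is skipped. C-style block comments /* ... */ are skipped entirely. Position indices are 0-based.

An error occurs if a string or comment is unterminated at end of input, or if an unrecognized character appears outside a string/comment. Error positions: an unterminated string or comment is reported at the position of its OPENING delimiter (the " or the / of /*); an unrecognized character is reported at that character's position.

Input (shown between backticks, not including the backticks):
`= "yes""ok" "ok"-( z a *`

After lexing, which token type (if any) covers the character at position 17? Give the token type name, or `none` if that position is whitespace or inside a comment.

Answer: LPAREN

Derivation:
pos=0: emit EQ '='
pos=2: enter STRING mode
pos=2: emit STR "yes" (now at pos=7)
pos=7: enter STRING mode
pos=7: emit STR "ok" (now at pos=11)
pos=12: enter STRING mode
pos=12: emit STR "ok" (now at pos=16)
pos=16: emit MINUS '-'
pos=17: emit LPAREN '('
pos=19: emit ID 'z' (now at pos=20)
pos=21: emit ID 'a' (now at pos=22)
pos=23: emit STAR '*'
DONE. 9 tokens: [EQ, STR, STR, STR, MINUS, LPAREN, ID, ID, STAR]
Position 17: char is '(' -> LPAREN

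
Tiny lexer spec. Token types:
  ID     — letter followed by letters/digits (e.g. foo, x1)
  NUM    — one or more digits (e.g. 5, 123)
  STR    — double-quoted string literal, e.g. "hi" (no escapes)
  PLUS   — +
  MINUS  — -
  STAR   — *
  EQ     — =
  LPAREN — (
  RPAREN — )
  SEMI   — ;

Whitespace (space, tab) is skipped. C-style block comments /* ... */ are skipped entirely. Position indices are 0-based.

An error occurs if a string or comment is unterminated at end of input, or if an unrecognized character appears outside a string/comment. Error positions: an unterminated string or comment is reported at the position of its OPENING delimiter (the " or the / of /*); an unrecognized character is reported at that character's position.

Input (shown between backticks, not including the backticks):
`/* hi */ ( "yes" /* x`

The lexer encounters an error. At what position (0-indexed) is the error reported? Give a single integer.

Answer: 17

Derivation:
pos=0: enter COMMENT mode (saw '/*')
exit COMMENT mode (now at pos=8)
pos=9: emit LPAREN '('
pos=11: enter STRING mode
pos=11: emit STR "yes" (now at pos=16)
pos=17: enter COMMENT mode (saw '/*')
pos=17: ERROR — unterminated comment (reached EOF)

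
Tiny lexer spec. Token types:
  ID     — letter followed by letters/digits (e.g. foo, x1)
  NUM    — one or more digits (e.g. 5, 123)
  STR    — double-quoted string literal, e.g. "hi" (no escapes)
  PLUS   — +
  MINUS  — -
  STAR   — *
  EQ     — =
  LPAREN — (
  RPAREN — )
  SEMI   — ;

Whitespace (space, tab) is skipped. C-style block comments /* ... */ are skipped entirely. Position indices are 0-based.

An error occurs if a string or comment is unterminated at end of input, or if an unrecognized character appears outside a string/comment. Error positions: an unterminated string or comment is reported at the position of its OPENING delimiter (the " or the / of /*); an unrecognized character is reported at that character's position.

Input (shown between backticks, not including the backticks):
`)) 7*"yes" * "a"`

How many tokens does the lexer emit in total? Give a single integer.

pos=0: emit RPAREN ')'
pos=1: emit RPAREN ')'
pos=3: emit NUM '7' (now at pos=4)
pos=4: emit STAR '*'
pos=5: enter STRING mode
pos=5: emit STR "yes" (now at pos=10)
pos=11: emit STAR '*'
pos=13: enter STRING mode
pos=13: emit STR "a" (now at pos=16)
DONE. 7 tokens: [RPAREN, RPAREN, NUM, STAR, STR, STAR, STR]

Answer: 7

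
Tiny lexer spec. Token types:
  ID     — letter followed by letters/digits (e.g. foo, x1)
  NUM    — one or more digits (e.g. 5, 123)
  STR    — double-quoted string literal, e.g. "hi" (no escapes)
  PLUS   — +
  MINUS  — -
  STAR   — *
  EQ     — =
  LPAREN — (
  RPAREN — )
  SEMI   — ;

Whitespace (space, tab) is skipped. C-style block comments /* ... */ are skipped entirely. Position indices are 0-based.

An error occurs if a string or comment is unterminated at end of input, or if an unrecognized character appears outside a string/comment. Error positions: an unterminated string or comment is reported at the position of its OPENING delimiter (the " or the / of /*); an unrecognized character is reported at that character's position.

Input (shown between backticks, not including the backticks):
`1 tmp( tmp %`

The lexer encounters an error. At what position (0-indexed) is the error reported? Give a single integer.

pos=0: emit NUM '1' (now at pos=1)
pos=2: emit ID 'tmp' (now at pos=5)
pos=5: emit LPAREN '('
pos=7: emit ID 'tmp' (now at pos=10)
pos=11: ERROR — unrecognized char '%'

Answer: 11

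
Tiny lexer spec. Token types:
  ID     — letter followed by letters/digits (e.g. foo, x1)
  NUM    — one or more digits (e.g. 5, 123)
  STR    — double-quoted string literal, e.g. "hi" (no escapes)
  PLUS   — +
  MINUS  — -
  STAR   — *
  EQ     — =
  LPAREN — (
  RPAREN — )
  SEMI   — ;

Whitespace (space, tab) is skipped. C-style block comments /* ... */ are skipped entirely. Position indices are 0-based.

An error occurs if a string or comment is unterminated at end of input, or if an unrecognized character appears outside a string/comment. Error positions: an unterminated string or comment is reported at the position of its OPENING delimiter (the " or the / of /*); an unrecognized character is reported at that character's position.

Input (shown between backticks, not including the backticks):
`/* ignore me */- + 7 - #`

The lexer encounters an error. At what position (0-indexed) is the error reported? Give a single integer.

Answer: 23

Derivation:
pos=0: enter COMMENT mode (saw '/*')
exit COMMENT mode (now at pos=15)
pos=15: emit MINUS '-'
pos=17: emit PLUS '+'
pos=19: emit NUM '7' (now at pos=20)
pos=21: emit MINUS '-'
pos=23: ERROR — unrecognized char '#'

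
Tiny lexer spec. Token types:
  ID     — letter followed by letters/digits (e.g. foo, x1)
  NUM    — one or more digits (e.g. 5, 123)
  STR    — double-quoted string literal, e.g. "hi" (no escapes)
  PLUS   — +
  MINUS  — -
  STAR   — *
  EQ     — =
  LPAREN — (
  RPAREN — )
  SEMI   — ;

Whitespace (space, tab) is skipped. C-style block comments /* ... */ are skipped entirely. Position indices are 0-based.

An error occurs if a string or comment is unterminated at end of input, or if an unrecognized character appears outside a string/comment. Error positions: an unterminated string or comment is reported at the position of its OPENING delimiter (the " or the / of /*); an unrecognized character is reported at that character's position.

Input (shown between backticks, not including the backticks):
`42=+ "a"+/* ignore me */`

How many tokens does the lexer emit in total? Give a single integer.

pos=0: emit NUM '42' (now at pos=2)
pos=2: emit EQ '='
pos=3: emit PLUS '+'
pos=5: enter STRING mode
pos=5: emit STR "a" (now at pos=8)
pos=8: emit PLUS '+'
pos=9: enter COMMENT mode (saw '/*')
exit COMMENT mode (now at pos=24)
DONE. 5 tokens: [NUM, EQ, PLUS, STR, PLUS]

Answer: 5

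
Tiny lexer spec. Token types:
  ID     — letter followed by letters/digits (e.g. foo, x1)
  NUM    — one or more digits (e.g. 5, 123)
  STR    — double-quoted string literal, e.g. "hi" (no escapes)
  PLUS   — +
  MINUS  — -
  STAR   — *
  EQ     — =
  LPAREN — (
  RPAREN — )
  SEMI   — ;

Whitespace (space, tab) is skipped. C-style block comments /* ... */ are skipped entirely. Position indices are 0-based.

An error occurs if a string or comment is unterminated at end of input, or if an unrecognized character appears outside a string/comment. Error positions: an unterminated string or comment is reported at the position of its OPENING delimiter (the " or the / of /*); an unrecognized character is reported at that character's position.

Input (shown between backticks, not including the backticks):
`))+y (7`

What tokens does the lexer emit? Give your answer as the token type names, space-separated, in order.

pos=0: emit RPAREN ')'
pos=1: emit RPAREN ')'
pos=2: emit PLUS '+'
pos=3: emit ID 'y' (now at pos=4)
pos=5: emit LPAREN '('
pos=6: emit NUM '7' (now at pos=7)
DONE. 6 tokens: [RPAREN, RPAREN, PLUS, ID, LPAREN, NUM]

Answer: RPAREN RPAREN PLUS ID LPAREN NUM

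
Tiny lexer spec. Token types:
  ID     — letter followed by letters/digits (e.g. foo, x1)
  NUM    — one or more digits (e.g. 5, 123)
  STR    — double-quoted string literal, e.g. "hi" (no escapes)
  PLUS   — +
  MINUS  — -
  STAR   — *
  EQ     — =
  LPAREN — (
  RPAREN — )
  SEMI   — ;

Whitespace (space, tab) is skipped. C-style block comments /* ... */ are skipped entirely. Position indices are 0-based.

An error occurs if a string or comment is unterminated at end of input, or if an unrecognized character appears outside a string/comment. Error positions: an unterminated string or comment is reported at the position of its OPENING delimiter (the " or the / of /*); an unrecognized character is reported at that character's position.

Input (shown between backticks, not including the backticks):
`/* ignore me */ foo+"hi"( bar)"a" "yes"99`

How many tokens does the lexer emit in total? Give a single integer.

pos=0: enter COMMENT mode (saw '/*')
exit COMMENT mode (now at pos=15)
pos=16: emit ID 'foo' (now at pos=19)
pos=19: emit PLUS '+'
pos=20: enter STRING mode
pos=20: emit STR "hi" (now at pos=24)
pos=24: emit LPAREN '('
pos=26: emit ID 'bar' (now at pos=29)
pos=29: emit RPAREN ')'
pos=30: enter STRING mode
pos=30: emit STR "a" (now at pos=33)
pos=34: enter STRING mode
pos=34: emit STR "yes" (now at pos=39)
pos=39: emit NUM '99' (now at pos=41)
DONE. 9 tokens: [ID, PLUS, STR, LPAREN, ID, RPAREN, STR, STR, NUM]

Answer: 9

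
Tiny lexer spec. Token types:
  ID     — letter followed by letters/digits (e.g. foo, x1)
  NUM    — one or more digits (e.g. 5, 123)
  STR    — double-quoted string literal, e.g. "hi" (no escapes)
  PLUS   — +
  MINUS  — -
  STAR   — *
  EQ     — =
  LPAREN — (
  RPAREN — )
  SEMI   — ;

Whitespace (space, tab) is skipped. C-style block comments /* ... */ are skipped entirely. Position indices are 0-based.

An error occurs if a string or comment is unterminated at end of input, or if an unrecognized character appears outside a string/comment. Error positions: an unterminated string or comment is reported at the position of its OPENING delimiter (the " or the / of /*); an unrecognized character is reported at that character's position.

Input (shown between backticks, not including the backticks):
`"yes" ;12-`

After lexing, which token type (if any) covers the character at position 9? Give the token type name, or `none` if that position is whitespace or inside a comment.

Answer: MINUS

Derivation:
pos=0: enter STRING mode
pos=0: emit STR "yes" (now at pos=5)
pos=6: emit SEMI ';'
pos=7: emit NUM '12' (now at pos=9)
pos=9: emit MINUS '-'
DONE. 4 tokens: [STR, SEMI, NUM, MINUS]
Position 9: char is '-' -> MINUS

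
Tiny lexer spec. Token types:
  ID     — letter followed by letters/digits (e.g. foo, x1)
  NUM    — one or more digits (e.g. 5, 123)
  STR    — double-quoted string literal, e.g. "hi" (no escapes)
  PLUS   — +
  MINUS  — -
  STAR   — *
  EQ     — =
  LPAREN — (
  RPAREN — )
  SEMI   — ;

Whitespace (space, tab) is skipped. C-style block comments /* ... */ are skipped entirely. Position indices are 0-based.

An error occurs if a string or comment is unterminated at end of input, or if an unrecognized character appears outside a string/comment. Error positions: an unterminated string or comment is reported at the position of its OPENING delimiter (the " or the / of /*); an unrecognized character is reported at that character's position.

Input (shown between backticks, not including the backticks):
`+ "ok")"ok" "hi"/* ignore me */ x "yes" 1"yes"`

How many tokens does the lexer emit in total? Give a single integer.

pos=0: emit PLUS '+'
pos=2: enter STRING mode
pos=2: emit STR "ok" (now at pos=6)
pos=6: emit RPAREN ')'
pos=7: enter STRING mode
pos=7: emit STR "ok" (now at pos=11)
pos=12: enter STRING mode
pos=12: emit STR "hi" (now at pos=16)
pos=16: enter COMMENT mode (saw '/*')
exit COMMENT mode (now at pos=31)
pos=32: emit ID 'x' (now at pos=33)
pos=34: enter STRING mode
pos=34: emit STR "yes" (now at pos=39)
pos=40: emit NUM '1' (now at pos=41)
pos=41: enter STRING mode
pos=41: emit STR "yes" (now at pos=46)
DONE. 9 tokens: [PLUS, STR, RPAREN, STR, STR, ID, STR, NUM, STR]

Answer: 9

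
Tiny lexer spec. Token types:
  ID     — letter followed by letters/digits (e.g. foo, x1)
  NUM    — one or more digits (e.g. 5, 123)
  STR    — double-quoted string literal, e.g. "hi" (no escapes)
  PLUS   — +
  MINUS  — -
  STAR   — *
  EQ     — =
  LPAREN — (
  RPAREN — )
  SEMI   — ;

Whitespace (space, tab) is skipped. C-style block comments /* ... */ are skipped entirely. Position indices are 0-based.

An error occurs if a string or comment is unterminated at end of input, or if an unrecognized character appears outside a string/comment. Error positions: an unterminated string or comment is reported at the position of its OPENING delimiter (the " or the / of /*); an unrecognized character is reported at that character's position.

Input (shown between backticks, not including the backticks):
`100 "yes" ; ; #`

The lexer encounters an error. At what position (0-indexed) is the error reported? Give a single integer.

Answer: 14

Derivation:
pos=0: emit NUM '100' (now at pos=3)
pos=4: enter STRING mode
pos=4: emit STR "yes" (now at pos=9)
pos=10: emit SEMI ';'
pos=12: emit SEMI ';'
pos=14: ERROR — unrecognized char '#'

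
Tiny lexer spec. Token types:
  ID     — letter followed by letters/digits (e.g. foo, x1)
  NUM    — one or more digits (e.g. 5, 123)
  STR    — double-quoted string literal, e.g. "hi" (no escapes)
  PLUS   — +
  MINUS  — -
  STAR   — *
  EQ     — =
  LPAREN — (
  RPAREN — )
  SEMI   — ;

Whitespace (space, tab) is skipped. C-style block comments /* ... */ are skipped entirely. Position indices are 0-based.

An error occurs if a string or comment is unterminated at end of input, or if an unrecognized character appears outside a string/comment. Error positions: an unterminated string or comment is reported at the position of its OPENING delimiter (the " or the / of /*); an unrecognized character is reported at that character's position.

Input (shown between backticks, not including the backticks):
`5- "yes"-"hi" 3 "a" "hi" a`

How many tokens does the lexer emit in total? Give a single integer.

pos=0: emit NUM '5' (now at pos=1)
pos=1: emit MINUS '-'
pos=3: enter STRING mode
pos=3: emit STR "yes" (now at pos=8)
pos=8: emit MINUS '-'
pos=9: enter STRING mode
pos=9: emit STR "hi" (now at pos=13)
pos=14: emit NUM '3' (now at pos=15)
pos=16: enter STRING mode
pos=16: emit STR "a" (now at pos=19)
pos=20: enter STRING mode
pos=20: emit STR "hi" (now at pos=24)
pos=25: emit ID 'a' (now at pos=26)
DONE. 9 tokens: [NUM, MINUS, STR, MINUS, STR, NUM, STR, STR, ID]

Answer: 9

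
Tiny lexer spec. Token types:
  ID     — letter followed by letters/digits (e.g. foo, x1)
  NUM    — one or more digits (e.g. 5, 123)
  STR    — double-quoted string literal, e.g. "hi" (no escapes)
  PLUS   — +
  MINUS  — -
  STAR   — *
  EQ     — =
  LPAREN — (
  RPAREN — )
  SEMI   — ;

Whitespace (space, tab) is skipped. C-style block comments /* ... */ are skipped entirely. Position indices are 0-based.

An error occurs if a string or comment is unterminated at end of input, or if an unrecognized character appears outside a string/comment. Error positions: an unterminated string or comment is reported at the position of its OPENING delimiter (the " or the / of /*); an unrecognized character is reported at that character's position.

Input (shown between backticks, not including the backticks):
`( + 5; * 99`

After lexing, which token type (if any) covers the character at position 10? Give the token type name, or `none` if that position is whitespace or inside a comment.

Answer: NUM

Derivation:
pos=0: emit LPAREN '('
pos=2: emit PLUS '+'
pos=4: emit NUM '5' (now at pos=5)
pos=5: emit SEMI ';'
pos=7: emit STAR '*'
pos=9: emit NUM '99' (now at pos=11)
DONE. 6 tokens: [LPAREN, PLUS, NUM, SEMI, STAR, NUM]
Position 10: char is '9' -> NUM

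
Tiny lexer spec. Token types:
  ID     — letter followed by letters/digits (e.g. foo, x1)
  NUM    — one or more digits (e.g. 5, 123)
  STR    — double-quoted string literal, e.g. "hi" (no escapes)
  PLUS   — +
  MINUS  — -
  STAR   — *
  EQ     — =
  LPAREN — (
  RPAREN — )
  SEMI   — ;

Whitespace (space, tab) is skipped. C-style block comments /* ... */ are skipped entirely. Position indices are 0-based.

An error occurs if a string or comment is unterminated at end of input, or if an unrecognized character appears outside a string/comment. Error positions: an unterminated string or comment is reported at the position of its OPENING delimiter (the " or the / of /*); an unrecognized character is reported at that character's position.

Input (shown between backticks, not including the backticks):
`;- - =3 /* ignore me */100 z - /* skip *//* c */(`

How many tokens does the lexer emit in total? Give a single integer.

Answer: 9

Derivation:
pos=0: emit SEMI ';'
pos=1: emit MINUS '-'
pos=3: emit MINUS '-'
pos=5: emit EQ '='
pos=6: emit NUM '3' (now at pos=7)
pos=8: enter COMMENT mode (saw '/*')
exit COMMENT mode (now at pos=23)
pos=23: emit NUM '100' (now at pos=26)
pos=27: emit ID 'z' (now at pos=28)
pos=29: emit MINUS '-'
pos=31: enter COMMENT mode (saw '/*')
exit COMMENT mode (now at pos=41)
pos=41: enter COMMENT mode (saw '/*')
exit COMMENT mode (now at pos=48)
pos=48: emit LPAREN '('
DONE. 9 tokens: [SEMI, MINUS, MINUS, EQ, NUM, NUM, ID, MINUS, LPAREN]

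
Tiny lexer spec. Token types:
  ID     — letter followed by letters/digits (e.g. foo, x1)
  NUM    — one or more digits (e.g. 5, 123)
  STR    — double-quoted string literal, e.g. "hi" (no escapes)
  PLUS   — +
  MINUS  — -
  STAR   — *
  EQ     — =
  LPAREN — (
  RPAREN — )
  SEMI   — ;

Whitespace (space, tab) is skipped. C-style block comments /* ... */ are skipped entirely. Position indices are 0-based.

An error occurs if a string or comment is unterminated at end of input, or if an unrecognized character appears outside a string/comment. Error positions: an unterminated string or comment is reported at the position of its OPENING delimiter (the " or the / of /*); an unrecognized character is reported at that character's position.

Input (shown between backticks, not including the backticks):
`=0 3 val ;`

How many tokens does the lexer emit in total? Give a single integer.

pos=0: emit EQ '='
pos=1: emit NUM '0' (now at pos=2)
pos=3: emit NUM '3' (now at pos=4)
pos=5: emit ID 'val' (now at pos=8)
pos=9: emit SEMI ';'
DONE. 5 tokens: [EQ, NUM, NUM, ID, SEMI]

Answer: 5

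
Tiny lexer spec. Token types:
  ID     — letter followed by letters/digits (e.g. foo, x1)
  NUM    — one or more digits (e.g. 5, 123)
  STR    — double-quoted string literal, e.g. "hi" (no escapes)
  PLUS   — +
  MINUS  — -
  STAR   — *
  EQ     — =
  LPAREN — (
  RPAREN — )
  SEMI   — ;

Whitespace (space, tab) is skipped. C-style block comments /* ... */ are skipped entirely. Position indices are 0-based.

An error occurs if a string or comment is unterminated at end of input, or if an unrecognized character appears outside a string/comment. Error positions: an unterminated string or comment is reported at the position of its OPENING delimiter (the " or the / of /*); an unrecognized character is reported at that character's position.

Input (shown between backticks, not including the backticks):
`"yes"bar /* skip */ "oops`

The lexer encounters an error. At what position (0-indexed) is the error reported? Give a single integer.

pos=0: enter STRING mode
pos=0: emit STR "yes" (now at pos=5)
pos=5: emit ID 'bar' (now at pos=8)
pos=9: enter COMMENT mode (saw '/*')
exit COMMENT mode (now at pos=19)
pos=20: enter STRING mode
pos=20: ERROR — unterminated string

Answer: 20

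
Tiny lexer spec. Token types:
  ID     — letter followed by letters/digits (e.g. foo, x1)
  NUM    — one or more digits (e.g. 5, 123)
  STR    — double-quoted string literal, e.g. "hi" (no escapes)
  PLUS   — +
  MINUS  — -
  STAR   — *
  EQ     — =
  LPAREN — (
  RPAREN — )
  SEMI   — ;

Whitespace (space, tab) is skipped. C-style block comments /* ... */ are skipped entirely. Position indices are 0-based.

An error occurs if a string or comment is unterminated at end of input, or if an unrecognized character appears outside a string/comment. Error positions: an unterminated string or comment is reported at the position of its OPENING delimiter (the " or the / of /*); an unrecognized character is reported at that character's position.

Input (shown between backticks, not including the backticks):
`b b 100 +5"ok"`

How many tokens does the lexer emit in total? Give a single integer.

pos=0: emit ID 'b' (now at pos=1)
pos=2: emit ID 'b' (now at pos=3)
pos=4: emit NUM '100' (now at pos=7)
pos=8: emit PLUS '+'
pos=9: emit NUM '5' (now at pos=10)
pos=10: enter STRING mode
pos=10: emit STR "ok" (now at pos=14)
DONE. 6 tokens: [ID, ID, NUM, PLUS, NUM, STR]

Answer: 6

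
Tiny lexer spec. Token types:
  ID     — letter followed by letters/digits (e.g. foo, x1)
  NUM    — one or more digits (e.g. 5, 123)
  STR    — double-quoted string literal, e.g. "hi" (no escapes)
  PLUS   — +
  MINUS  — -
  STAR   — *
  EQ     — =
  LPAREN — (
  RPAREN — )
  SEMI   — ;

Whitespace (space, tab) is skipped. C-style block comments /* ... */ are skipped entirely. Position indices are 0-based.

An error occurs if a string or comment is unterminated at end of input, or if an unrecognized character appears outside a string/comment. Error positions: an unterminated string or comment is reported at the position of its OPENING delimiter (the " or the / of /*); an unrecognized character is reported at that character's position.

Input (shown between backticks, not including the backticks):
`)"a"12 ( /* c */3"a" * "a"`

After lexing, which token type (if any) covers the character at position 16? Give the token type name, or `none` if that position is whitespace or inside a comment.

Answer: NUM

Derivation:
pos=0: emit RPAREN ')'
pos=1: enter STRING mode
pos=1: emit STR "a" (now at pos=4)
pos=4: emit NUM '12' (now at pos=6)
pos=7: emit LPAREN '('
pos=9: enter COMMENT mode (saw '/*')
exit COMMENT mode (now at pos=16)
pos=16: emit NUM '3' (now at pos=17)
pos=17: enter STRING mode
pos=17: emit STR "a" (now at pos=20)
pos=21: emit STAR '*'
pos=23: enter STRING mode
pos=23: emit STR "a" (now at pos=26)
DONE. 8 tokens: [RPAREN, STR, NUM, LPAREN, NUM, STR, STAR, STR]
Position 16: char is '3' -> NUM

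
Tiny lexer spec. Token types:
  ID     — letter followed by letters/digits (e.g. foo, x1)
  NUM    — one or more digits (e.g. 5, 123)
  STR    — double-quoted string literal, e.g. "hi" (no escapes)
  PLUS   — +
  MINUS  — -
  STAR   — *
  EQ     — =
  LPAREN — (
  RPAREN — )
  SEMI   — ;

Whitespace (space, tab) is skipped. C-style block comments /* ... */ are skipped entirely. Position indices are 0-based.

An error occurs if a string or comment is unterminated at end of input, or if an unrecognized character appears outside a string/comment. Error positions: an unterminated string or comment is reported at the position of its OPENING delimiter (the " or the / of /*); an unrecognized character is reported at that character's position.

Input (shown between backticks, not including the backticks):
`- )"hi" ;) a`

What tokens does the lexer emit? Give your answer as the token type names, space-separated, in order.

Answer: MINUS RPAREN STR SEMI RPAREN ID

Derivation:
pos=0: emit MINUS '-'
pos=2: emit RPAREN ')'
pos=3: enter STRING mode
pos=3: emit STR "hi" (now at pos=7)
pos=8: emit SEMI ';'
pos=9: emit RPAREN ')'
pos=11: emit ID 'a' (now at pos=12)
DONE. 6 tokens: [MINUS, RPAREN, STR, SEMI, RPAREN, ID]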